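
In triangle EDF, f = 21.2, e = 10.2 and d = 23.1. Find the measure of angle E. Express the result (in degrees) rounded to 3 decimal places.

By the law of cosines, cos E = (d² + f² − e²) / (2·d·f) ≈ 0.89746, so ∠E ≈ 26.17°.

26.174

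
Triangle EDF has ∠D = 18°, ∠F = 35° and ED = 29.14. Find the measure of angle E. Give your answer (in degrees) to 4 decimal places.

The third angle is ∠E = 180° − ∠D − ∠F = 127.00°.

127.0000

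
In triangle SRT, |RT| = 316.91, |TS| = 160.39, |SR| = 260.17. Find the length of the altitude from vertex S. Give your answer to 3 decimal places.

Semiperimeter s = (316.91 + 160.39 + 260.17)/2 = 368.74.
Heron's formula: area = √(368.74·51.825·208.35·108.56) ≈ 20790.
The altitude from S has length 2·area/|RT| ≈ 131.21.

h_S ≈ 131.207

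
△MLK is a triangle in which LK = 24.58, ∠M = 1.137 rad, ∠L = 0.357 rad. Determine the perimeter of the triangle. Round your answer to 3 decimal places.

The third angle is ∠K = π − ∠M − ∠L = 1.648 rad.
Law of sines: KM = LK·sin L/sin M ≈ 9.4667.
Law of sines: ML = LK·sin K/sin M ≈ 27.009.
Semiperimeter s = (24.58+9.4667+27.009)/2 = 30.528.
Perimeter = 24.58 + 9.4667 + 27.009 = 61.056.

61.056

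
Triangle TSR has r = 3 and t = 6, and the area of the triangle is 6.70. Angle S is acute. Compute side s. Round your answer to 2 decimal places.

4.58

From area = ½·r·t·sin S, we get sin S = 2·area/(r·t) ≈ 0.74444.
Taking the acute solution, ∠S ≈ 48.11°.
Law of cosines then gives s ≈ 4.5786.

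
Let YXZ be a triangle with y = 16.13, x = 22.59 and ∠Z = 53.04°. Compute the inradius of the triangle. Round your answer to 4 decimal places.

By the law of cosines, z² = y² + x² − 2·y·x·cos Z = 332.32, so z ≈ 18.23.
Area = ½·y·x·sin Z ≈ 145.58.
Semiperimeter s = (16.13+22.59+18.23)/2 = 28.475.
Inradius = area/s = 145.58/28.475 ≈ 5.1125.

5.1125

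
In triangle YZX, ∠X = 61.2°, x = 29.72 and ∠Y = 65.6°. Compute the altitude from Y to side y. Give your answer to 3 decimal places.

The third angle is ∠Z = 180° − ∠X − ∠Y = 53.20°.
Law of sines: y = x·sin Y/sin X ≈ 30.886.
Law of sines: z = x·sin Z/sin X ≈ 27.157.
Area = ½·x·y·sin Z ≈ 367.51.
The altitude from Y has length 2·area/y ≈ 23.798.

h_Y ≈ 23.798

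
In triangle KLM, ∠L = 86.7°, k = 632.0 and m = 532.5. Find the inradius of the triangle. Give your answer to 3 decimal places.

r ≈ 170.797

By the law of cosines, l² = m² + k² − 2·m·k·cos L = 6.4424e+05, so l ≈ 802.64.
Area = ½·m·k·sin L ≈ 1.6799e+05.
Semiperimeter s = (632+802.64+532.5)/2 = 983.57.
Inradius = area/s = 1.6799e+05/983.57 ≈ 170.8.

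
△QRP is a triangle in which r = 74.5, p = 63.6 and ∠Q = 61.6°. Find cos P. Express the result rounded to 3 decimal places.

By the law of cosines, q² = r² + p² − 2·r·p·cos Q = 5088, so q ≈ 71.33.
Law of cosines again: cos P = (q² + r² − p²)/(2·q·r) ≈ 0.62036, so ∠P ≈ 51.66°.

cos P ≈ 0.620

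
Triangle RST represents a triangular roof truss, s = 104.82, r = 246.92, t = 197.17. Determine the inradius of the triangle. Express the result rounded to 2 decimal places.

Semiperimeter p = (246.92 + 104.82 + 197.17)/2 = 274.45.
Heron's formula: area = √(274.45·27.535·169.63·77.285) ≈ 9953.7.
Inradius = area/p = 9953.7/274.45 ≈ 36.267.

36.27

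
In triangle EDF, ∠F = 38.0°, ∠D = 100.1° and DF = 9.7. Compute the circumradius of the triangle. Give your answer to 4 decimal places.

R ≈ 7.2623

The third angle is ∠E = 180° − ∠D − ∠F = 41.90°.
Law of sines: FE = DF·sin D/sin E ≈ 14.3.
Law of sines: ED = DF·sin F/sin E ≈ 8.9422.
Circumradius = DF/(2 sin E) ≈ 7.2623.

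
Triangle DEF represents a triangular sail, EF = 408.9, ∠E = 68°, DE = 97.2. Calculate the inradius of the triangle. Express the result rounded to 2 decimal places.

By the law of cosines, FD² = DE² + EF² − 2·DE·EF·cos E = 1.4687e+05, so FD ≈ 383.24.
Area = ½·DE·EF·sin E ≈ 18425.
Semiperimeter s = (408.9+383.24+97.2)/2 = 444.67.
Inradius = area/s = 18425/444.67 ≈ 41.437.

41.44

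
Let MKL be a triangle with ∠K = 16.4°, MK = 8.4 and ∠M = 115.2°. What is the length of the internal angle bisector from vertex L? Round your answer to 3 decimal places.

t_L ≈ 4.410

The third angle is ∠L = 180° − ∠M − ∠K = 48.40°.
Law of sines: KL = MK·sin M/sin L ≈ 10.164.
Law of sines: LM = MK·sin K/sin L ≈ 3.1715.
The bisector from L has length 2·KL·LM·cos(∠L/2)/(KL+LM) ≈ 4.4097.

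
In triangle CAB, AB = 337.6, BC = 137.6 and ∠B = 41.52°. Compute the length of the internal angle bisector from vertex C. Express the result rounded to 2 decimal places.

t_C ≈ 92.66

By the law of cosines, CA² = AB² + BC² − 2·AB·BC·cos B = 63345, so CA ≈ 251.69.
Law of cosines again: cos C = (BC² + CA² − AB²)/(2·BC·CA) ≈ -0.45759, so ∠C ≈ 117.23°.
The bisector from C has length 2·BC·CA·cos(∠C/2)/(BC+CA) ≈ 92.659.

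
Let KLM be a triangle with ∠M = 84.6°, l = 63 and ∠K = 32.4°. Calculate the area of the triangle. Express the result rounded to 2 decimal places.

1188.13

The third angle is ∠L = 180° − ∠M − ∠K = 63.00°.
Law of sines: k = l·sin K/sin L ≈ 37.886.
Law of sines: m = l·sin M/sin L ≈ 70.393.
Area = ½·l·k·sin M ≈ 1188.1.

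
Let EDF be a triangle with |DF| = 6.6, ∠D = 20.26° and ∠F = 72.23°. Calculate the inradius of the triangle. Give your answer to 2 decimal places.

0.95

The third angle is ∠E = 180° − ∠D − ∠F = 87.51°.
Law of sines: |FE| = |DF|·sin D/sin E ≈ 2.2876.
Law of sines: |ED| = |DF|·sin F/sin E ≈ 6.291.
Area = ½·|DF|·|FE|·sin F ≈ 7.1889.
Semiperimeter s = (6.6+2.2876+6.291)/2 = 7.5893.
Inradius = area/s = 7.1889/7.5893 ≈ 0.94724.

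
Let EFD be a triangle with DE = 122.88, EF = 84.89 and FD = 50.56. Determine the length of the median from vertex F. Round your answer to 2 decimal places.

Median from F: ½√(2·EF² + 2·FD² − DE²) ≈ 33.263.

33.26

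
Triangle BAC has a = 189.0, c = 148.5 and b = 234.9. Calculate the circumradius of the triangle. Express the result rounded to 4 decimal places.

By the law of cosines, cos B = (a² + c² − b²) / (2·a·c) ≈ 0.04623, so ∠B ≈ 87.35°.
Circumradius = b/(2 sin B) ≈ 117.58.

R ≈ 117.5757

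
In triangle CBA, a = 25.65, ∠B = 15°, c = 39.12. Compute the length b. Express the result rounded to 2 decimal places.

15.81

By the law of cosines, b² = a² + c² − 2·a·c·cos B = 249.82, so b ≈ 15.806.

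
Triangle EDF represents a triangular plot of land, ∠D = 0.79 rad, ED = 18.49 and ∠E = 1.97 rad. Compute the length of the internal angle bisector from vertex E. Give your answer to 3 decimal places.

The third angle is ∠F = π − ∠E − ∠D = 0.382 rad.
Law of sines: DF = ED·sin E/sin F ≈ 45.747.
Law of sines: FE = ED·sin D/sin F ≈ 35.27.
The bisector from E has length 2·FE·ED·cos(∠E/2)/(FE+ED) ≈ 13.413.

13.413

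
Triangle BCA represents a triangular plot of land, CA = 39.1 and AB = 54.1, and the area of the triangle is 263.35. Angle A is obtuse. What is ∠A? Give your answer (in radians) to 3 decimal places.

∠A ≈ 2.890 rad

From area = ½·CA·AB·sin A, we get sin A = 2·area/(CA·AB) ≈ 0.24899.
Taking the obtuse solution, ∠A ≈ 2.8900 rad.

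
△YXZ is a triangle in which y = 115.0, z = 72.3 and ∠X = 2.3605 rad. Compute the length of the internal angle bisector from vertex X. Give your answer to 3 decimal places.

By the law of cosines, x² = z² + y² − 2·z·y·cos X = 30261, so x ≈ 173.96.
The bisector from X has length 2·z·y·cos(∠X/2)/(z+y) ≈ 33.799.

33.799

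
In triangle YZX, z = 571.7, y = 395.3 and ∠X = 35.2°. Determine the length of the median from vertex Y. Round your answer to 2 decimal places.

By the law of cosines, x² = y² + z² − 2·y·z·cos X = 1.1376e+05, so x ≈ 337.29.
Median from Y: ½√(2·z² + 2·x² − y²) ≈ 425.72.

m_Y ≈ 425.72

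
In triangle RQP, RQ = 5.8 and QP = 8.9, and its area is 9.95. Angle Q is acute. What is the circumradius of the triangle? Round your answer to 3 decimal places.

5.440

From area = ½·RQ·QP·sin Q, we get sin Q = 2·area/(RQ·QP) ≈ 0.38551.
Taking the acute solution, ∠Q ≈ 22.68°.
Law of cosines then gives PR ≈ 4.194.
Circumradius = PR/(2 sin Q) ≈ 5.4396.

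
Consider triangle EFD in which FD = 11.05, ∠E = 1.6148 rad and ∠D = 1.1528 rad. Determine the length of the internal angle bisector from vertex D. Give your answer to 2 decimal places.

t_D ≈ 4.96

The third angle is ∠F = π − ∠D − ∠E = 0.3740 rad.
Law of sines: DE = FD·sin F/sin E ≈ 4.0409.
Law of sines: EF = FD·sin D/sin E ≈ 10.108.
The bisector from D has length 2·FD·DE·cos(∠D/2)/(FD+DE) ≈ 4.9616.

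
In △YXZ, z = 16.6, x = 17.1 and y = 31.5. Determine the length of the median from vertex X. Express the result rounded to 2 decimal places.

Median from X: ½√(2·z² + 2·y² − x²) ≈ 23.681.

m_X ≈ 23.68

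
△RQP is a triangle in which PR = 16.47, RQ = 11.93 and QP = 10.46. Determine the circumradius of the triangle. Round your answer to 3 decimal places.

By the law of cosines, cos R = (PR² + RQ² − QP²) / (2·PR·RQ) ≈ 0.77403, so ∠R ≈ 39.28°.
Circumradius = QP/(2 sin R) ≈ 8.2603.

8.260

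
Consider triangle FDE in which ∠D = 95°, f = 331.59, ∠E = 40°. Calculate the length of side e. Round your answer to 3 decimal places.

301.428

The third angle is ∠F = 180° − ∠D − ∠E = 45.00°.
Law of sines: e = f·sin E/sin F ≈ 301.43.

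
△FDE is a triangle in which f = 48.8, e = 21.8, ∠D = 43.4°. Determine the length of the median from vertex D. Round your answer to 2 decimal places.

m_D ≈ 33.18

By the law of cosines, d² = e² + f² − 2·e·f·cos D = 1310.8, so d ≈ 36.204.
Median from D: ½√(2·e² + 2·f² − d²) ≈ 33.176.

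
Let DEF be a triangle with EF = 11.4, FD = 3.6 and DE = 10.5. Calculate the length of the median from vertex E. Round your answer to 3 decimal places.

Median from E: ½√(2·DE² + 2·EF² − FD²) ≈ 10.81.

m_E ≈ 10.810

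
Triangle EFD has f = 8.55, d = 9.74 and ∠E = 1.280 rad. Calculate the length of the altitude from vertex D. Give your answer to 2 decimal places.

By the law of cosines, e² = f² + d² − 2·f·d·cos E = 120.22, so e ≈ 10.964.
Area = ½·f·d·sin E ≈ 39.89.
The altitude from D has length 2·area/d ≈ 8.191.

h_D ≈ 8.19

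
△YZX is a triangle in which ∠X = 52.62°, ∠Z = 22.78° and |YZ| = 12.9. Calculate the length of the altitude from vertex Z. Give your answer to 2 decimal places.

The third angle is ∠Y = 180° − ∠Z − ∠X = 104.60°.
Law of sines: |ZX| = |YZ|·sin Y/sin X ≈ 15.71.
Law of sines: |XY| = |YZ|·sin Z/sin X ≈ 6.2857.
Area = ½·|YZ|·|ZX|·sin Z ≈ 39.234.
The altitude from Z has length 2·area/|XY| ≈ 12.483.

12.48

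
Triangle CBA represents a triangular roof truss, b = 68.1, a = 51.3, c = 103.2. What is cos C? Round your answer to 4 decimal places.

-0.4839

By the law of cosines, cos C = (b² + a² − c²) / (2·b·a) ≈ -0.48389, so ∠C ≈ 2.076 rad.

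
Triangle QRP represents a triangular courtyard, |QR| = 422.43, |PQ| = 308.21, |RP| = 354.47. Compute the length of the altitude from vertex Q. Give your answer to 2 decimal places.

h_Q ≈ 302.41

Semiperimeter s = (354.47 + 308.21 + 422.43)/2 = 542.56.
Heron's formula: area = √(542.56·188.09·234.35·120.13) ≈ 53597.
The altitude from Q has length 2·area/|RP| ≈ 302.41.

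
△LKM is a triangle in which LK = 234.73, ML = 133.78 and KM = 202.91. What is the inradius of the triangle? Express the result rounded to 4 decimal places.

Semiperimeter s = (202.91 + 133.78 + 234.73)/2 = 285.71.
Heron's formula: area = √(285.71·82.8·151.93·50.98) ≈ 13536.
Inradius = area/s = 13536/285.71 ≈ 47.378.

r ≈ 47.3777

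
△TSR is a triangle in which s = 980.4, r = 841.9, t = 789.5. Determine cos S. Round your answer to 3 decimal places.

By the law of cosines, cos S = (r² + t² − s²) / (2·r·t) ≈ 0.27902, so ∠S ≈ 73.80°.

cos S ≈ 0.279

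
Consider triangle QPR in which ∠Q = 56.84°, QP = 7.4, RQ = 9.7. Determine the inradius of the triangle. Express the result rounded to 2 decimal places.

2.36

By the law of cosines, PR² = RQ² + QP² − 2·RQ·QP·cos Q = 70.326, so PR ≈ 8.386.
Area = ½·RQ·QP·sin Q ≈ 30.045.
Semiperimeter s = (8.386+9.7+7.4)/2 = 12.743.
Inradius = area/s = 30.045/12.743 ≈ 2.3578.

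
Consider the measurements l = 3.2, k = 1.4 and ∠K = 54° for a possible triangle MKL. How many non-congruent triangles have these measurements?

l·sin K = 3.2·sin(54°) ≈ 2.589.
Since k = 1.4 < 2.589 = l sin K, no triangle exists.

0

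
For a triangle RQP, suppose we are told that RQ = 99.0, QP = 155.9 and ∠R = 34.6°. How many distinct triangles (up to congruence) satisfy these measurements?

RQ·sin R = 99.0·sin(34.6°) ≈ 56.22.
Since QP ≥ RQ, exactly one triangle exists.

1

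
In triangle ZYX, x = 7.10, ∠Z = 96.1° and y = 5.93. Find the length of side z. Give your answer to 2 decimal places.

9.72

By the law of cosines, z² = y² + x² − 2·y·x·cos Z = 94.523, so z ≈ 9.7223.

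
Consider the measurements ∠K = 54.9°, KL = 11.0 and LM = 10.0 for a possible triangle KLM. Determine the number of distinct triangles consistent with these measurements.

2

KL·sin K = 11.0·sin(54.9°) ≈ 9.
Since KL sin K < LM < KL (9 < 10.0 < 11.0), two triangles exist.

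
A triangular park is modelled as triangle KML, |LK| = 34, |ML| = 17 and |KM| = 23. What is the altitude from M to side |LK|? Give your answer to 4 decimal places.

10.3703

Semiperimeter s = (17 + 34 + 23)/2 = 37.
Heron's formula: area = √(37·20·3·14) ≈ 176.3.
The altitude from M has length 2·area/|LK| ≈ 10.37.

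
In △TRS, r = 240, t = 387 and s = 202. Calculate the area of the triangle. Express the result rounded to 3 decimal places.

Semiperimeter p = (387 + 240 + 202)/2 = 414.5.
Heron's formula: area = √(414.5·27.5·174.5·212.5) ≈ 20559.

area ≈ 20559.180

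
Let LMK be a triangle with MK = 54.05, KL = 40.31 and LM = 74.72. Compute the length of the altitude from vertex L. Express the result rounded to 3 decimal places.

39.152

Semiperimeter s = (54.05 + 40.31 + 74.72)/2 = 84.54.
Heron's formula: area = √(84.54·30.49·44.23·9.82) ≈ 1058.1.
The altitude from L has length 2·area/MK ≈ 39.152.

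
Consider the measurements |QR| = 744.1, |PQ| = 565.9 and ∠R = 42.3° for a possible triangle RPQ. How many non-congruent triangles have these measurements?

2

|QR|·sin R = 744.1·sin(42.3°) ≈ 500.8.
Since |QR| sin R < |PQ| < |QR| (500.8 < 565.9 < 744.1), two triangles exist.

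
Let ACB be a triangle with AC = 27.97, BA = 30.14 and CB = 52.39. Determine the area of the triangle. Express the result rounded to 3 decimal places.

Semiperimeter s = (52.39 + 30.14 + 27.97)/2 = 55.25.
Heron's formula: area = √(55.25·2.86·25.11·27.28) ≈ 329.

328.999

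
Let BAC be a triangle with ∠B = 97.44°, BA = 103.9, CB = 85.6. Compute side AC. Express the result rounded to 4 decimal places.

By the law of cosines, AC² = CB² + BA² − 2·CB·BA·cos B = 20426, so AC ≈ 142.92.

142.9191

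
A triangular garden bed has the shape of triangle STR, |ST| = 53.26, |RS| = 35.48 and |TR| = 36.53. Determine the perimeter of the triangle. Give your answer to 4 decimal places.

125.2700

Perimeter = 36.53 + 35.48 + 53.26 = 125.27.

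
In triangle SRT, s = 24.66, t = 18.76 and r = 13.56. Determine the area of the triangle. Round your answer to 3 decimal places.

125.902

Semiperimeter p = (24.66 + 13.56 + 18.76)/2 = 28.49.
Heron's formula: area = √(28.49·3.83·14.93·9.73) ≈ 125.9.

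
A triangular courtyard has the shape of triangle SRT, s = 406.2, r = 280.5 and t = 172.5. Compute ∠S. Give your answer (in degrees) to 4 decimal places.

125.7665

By the law of cosines, cos S = (r² + t² − s²) / (2·r·t) ≈ -0.58448, so ∠S ≈ 125.77°.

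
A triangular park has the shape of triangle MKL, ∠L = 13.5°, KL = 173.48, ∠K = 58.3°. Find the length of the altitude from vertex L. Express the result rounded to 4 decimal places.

h_L ≈ 147.5987

The third angle is ∠M = 180° − ∠K − ∠L = 108.20°.
Law of sines: LM = KL·sin K/sin M ≈ 155.37.
Law of sines: MK = KL·sin L/sin M ≈ 42.631.
Area = ½·KL·LM·sin L ≈ 3146.1.
The altitude from L has length 2·area/MK ≈ 147.6.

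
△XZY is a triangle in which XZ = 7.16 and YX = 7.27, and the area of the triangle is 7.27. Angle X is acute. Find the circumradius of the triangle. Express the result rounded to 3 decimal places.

From area = ½·YX·XZ·sin X, we get sin X = 2·area/(YX·XZ) ≈ 0.27933.
Taking the acute solution, ∠X ≈ 16.22°.
Law of cosines then gives ZY ≈ 2.0386.
Circumradius = ZY/(2 sin X) ≈ 3.6492.

3.649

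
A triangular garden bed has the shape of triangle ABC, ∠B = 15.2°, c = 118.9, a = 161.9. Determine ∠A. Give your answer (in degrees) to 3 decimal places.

By the law of cosines, b² = c² + a² − 2·c·a·cos B = 3195.9, so b ≈ 56.532.
Law of cosines again: cos A = (b² + c² − a²)/(2·b·c) ≈ -0.66044, so ∠A ≈ 131.33°.

∠A ≈ 131.334°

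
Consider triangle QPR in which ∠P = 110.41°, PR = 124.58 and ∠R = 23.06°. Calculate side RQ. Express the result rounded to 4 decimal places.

The third angle is ∠Q = 180° − ∠P − ∠R = 46.53°.
Law of sines: RQ = PR·sin P/sin Q ≈ 160.88.

160.8839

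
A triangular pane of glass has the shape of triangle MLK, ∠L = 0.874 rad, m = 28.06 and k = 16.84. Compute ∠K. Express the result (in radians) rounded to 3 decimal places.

By the law of cosines, l² = k² + m² − 2·k·m·cos L = 464.44, so l ≈ 21.551.
Law of cosines again: cos K = (m² + l² − k²)/(2·m·l) ≈ 0.80055, so ∠K ≈ 0.643 rad.

∠K ≈ 0.643 rad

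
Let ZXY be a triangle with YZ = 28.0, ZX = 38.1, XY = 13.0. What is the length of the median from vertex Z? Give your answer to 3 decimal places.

Median from Z: ½√(2·YZ² + 2·ZX² − XY²) ≈ 32.796.

32.796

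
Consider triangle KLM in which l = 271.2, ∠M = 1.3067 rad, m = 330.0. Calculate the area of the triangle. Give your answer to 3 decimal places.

Law of sines: sin L = l·sin M/m ≈ 0.79332.
Since m ≥ l, only the acute value applies: ∠L ≈ 0.9163 rad.
Then ∠K = π − ∠M − ∠L ≈ 0.9186 rad.
Law of sines gives k = m·sin K/sin M ≈ 271.7.
Area = ½·m·l·sin K ≈ 35565.

35564.728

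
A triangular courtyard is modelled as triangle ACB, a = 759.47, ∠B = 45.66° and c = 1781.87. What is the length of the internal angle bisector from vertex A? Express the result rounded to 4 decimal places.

t_A ≈ 1512.8211

By the law of cosines, b² = a² + c² − 2·a·c·cos B = 1.8602e+06, so b ≈ 1363.9.
Law of cosines again: cos A = (c² + b² − a²)/(2·c·b) ≈ 0.91727, so ∠A ≈ 23.47°.
The bisector from A has length 2·c·b·cos(∠A/2)/(c+b) ≈ 1512.8.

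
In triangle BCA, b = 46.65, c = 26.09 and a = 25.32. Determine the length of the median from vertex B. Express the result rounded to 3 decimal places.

Median from B: ½√(2·c² + 2·a² − b²) ≈ 10.809.

10.809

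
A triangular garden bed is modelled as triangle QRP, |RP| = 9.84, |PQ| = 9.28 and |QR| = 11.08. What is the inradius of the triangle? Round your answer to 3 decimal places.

r ≈ 2.855

Semiperimeter s = (9.84 + 9.28 + 11.08)/2 = 15.1.
Heron's formula: area = √(15.1·5.26·5.82·4.02) ≈ 43.108.
Inradius = area/s = 43.108/15.1 ≈ 2.8548.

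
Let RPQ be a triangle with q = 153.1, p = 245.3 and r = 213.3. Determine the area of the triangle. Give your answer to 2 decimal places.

Semiperimeter s = (213.3 + 245.3 + 153.1)/2 = 305.85.
Heron's formula: area = √(305.85·92.55·60.55·152.75) ≈ 16180.

area ≈ 16180.43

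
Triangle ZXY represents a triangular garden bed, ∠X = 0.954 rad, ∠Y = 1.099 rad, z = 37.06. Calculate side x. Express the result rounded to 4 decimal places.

The third angle is ∠Z = π − ∠X − ∠Y = 1.089 rad.
Law of sines: x = z·sin X/sin Z ≈ 34.122.

34.1219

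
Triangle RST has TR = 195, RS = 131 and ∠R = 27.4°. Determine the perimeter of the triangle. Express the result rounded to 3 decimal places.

By the law of cosines, ST² = TR² + RS² − 2·TR·RS·cos R = 9827.5, so ST ≈ 99.134.
Semiperimeter s = (99.134+195+131)/2 = 212.57.
Perimeter = 99.134 + 195 + 131 = 425.13.

425.134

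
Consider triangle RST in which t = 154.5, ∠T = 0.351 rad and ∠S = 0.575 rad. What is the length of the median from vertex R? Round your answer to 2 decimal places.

The third angle is ∠R = π − ∠S − ∠T = 2.216 rad.
Law of sines: r = t·sin R/sin T ≈ 359.12.
Law of sines: s = t·sin S/sin T ≈ 244.37.
Median from R: ½√(2·s² + 2·t² − r²) ≈ 97.726.

m_R ≈ 97.73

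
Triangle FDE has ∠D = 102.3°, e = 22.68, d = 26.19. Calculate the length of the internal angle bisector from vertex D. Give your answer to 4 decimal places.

Law of sines: sin E = e·sin D/d ≈ 0.84610.
Since d ≥ e, only the acute value applies: ∠E ≈ 57.79°.
Then ∠F = 180° − ∠D − ∠E ≈ 19.91°.
Law of sines gives f = d·sin F/sin D ≈ 9.1283.
The bisector from D has length 2·e·f·cos(∠D/2)/(e+f) ≈ 8.1656.

t_D ≈ 8.1656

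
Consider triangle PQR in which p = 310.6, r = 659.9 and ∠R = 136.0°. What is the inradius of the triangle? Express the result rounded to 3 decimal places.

Law of sines: sin P = p·sin R/r ≈ 0.32696.
Since r ≥ p, only the acute value applies: ∠P ≈ 19.08°.
Then ∠Q = 180° − ∠R − ∠P ≈ 24.92°.
Law of sines gives q = r·sin Q/sin R ≈ 400.2.
Area = ½·r·p·sin Q ≈ 43174.
Semiperimeter s = (310.6+400.2+659.9)/2 = 685.35.
Inradius = area/s = 43174/685.35 ≈ 62.996.

62.996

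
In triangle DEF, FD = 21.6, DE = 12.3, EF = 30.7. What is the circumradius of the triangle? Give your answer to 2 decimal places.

R ≈ 19.39

By the law of cosines, cos D = (FD² + DE² − EF²) / (2·FD·DE) ≈ -0.61096, so ∠D ≈ 127.66°.
Circumradius = EF/(2 sin D) ≈ 19.39.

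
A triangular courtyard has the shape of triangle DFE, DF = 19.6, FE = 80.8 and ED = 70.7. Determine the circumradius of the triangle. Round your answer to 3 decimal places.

By the law of cosines, cos D = (ED² + DF² − FE²) / (2·ED·DF) ≈ -0.41350, so ∠D ≈ 114.42°.
Circumradius = FE/(2 sin D) ≈ 44.371.

R ≈ 44.371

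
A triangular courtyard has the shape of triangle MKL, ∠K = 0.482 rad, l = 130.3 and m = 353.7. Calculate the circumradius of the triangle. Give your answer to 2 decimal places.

By the law of cosines, k² = l² + m² − 2·l·m·cos K = 60409, so k ≈ 245.78.
Area = ½·l·m·sin K ≈ 10682.
Circumradius = k/(2 sin K) ≈ 265.11.

R ≈ 265.11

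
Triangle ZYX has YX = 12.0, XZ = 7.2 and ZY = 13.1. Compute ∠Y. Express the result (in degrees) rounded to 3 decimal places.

∠Y ≈ 32.969°

By the law of cosines, cos Y = (ZY² + YX² − XZ²) / (2·ZY·YX) ≈ 0.83896, so ∠Y ≈ 32.97°.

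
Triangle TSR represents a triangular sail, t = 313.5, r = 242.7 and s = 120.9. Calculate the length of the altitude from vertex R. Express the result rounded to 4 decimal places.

Semiperimeter p = (313.5 + 120.9 + 242.7)/2 = 338.55.
Heron's formula: area = √(338.55·25.05·217.65·95.85) ≈ 13301.
The altitude from R has length 2·area/r ≈ 109.61.

h_R ≈ 109.6102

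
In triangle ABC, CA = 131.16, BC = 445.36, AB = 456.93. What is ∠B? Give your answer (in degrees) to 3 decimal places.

16.652

By the law of cosines, cos B = (AB² + BC² − CA²) / (2·AB·BC) ≈ 0.95806, so ∠B ≈ 16.65°.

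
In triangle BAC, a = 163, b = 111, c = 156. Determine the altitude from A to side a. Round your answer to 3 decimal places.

Semiperimeter s = (111 + 163 + 156)/2 = 215.
Heron's formula: area = √(215·104·52·59) ≈ 8282.5.
The altitude from A has length 2·area/a ≈ 101.63.

h_A ≈ 101.626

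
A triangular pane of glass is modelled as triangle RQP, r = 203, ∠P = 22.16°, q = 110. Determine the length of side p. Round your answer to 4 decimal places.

109.3062

By the law of cosines, p² = r² + q² − 2·r·q·cos P = 11948, so p ≈ 109.31.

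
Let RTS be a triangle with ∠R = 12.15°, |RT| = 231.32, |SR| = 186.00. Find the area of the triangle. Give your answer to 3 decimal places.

Area = ½·|SR|·|RT|·sin R ≈ 4527.8.

area ≈ 4527.828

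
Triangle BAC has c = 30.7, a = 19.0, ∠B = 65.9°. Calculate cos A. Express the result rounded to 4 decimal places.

By the law of cosines, b² = a² + c² − 2·a·c·cos B = 827.13, so b ≈ 28.76.
Law of cosines again: cos A = (c² + b² − a²)/(2·c·b) ≈ 0.79770, so ∠A ≈ 37.09°.

cos A ≈ 0.7977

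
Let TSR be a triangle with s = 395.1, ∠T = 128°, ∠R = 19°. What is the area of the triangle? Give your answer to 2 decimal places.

The third angle is ∠S = 180° − ∠R − ∠T = 33.00°.
Law of sines: t = s·sin T/sin S ≈ 571.65.
Law of sines: r = s·sin R/sin S ≈ 236.18.
Area = ½·s·t·sin R ≈ 36766.

36766.25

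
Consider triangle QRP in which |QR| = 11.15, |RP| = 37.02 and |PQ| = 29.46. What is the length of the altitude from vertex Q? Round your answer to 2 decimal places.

Semiperimeter s = (37.02 + 29.46 + 11.15)/2 = 38.815.
Heron's formula: area = √(38.815·1.795·9.355·27.665) ≈ 134.28.
The altitude from Q has length 2·area/|RP| ≈ 7.2546.

h_Q ≈ 7.25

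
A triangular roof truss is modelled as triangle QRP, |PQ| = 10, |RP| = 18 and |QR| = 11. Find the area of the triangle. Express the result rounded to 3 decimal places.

area ≈ 48.600

Semiperimeter s = (18 + 10 + 11)/2 = 19.5.
Heron's formula: area = √(19.5·1.5·9.5·8.5) ≈ 48.6.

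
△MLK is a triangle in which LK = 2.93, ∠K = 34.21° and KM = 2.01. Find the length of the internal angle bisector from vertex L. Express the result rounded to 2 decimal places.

2.01

By the law of cosines, ML² = LK² + KM² − 2·LK·KM·cos K = 2.8843, so ML ≈ 1.6983.
Law of cosines again: cos L = (ML² + LK² − KM²)/(2·ML·LK) ≈ 0.74648, so ∠L ≈ 41.71°.
The bisector from L has length 2·ML·LK·cos(∠L/2)/(ML+LK) ≈ 2.0094.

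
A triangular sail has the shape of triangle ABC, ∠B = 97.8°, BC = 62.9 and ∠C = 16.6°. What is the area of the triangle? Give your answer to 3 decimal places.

The third angle is ∠A = 180° − ∠B − ∠C = 65.60°.
Law of sines: CA = BC·sin B/sin A ≈ 68.43.
Law of sines: AB = BC·sin C/sin A ≈ 19.732.
Area = ½·BC·CA·sin C ≈ 614.84.

area ≈ 614.836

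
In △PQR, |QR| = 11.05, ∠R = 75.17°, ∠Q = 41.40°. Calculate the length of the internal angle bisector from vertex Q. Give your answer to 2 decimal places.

The third angle is ∠P = 180° − ∠Q − ∠R = 63.43°.
Law of sines: |RP| = |QR|·sin Q/sin P ≈ 8.1704.
Law of sines: |PQ| = |QR|·sin R/sin P ≈ 11.943.
The bisector from Q has length 2·|PQ|·|QR|·cos(∠Q/2)/(|PQ|+|QR|) ≈ 10.738.

t_Q ≈ 10.74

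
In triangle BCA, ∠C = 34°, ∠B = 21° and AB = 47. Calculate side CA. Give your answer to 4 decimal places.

The third angle is ∠A = 180° − ∠B − ∠C = 125.00°.
Law of sines: CA = AB·sin B/sin C ≈ 30.121.

30.1207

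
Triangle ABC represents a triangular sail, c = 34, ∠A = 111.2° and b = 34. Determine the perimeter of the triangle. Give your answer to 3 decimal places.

perimeter ≈ 124.108

By the law of cosines, a² = b² + c² − 2·b·c·cos A = 3148.1, so a ≈ 56.108.
Semiperimeter s = (56.108+34+34)/2 = 62.054.
Perimeter = 56.108 + 34 + 34 = 124.11.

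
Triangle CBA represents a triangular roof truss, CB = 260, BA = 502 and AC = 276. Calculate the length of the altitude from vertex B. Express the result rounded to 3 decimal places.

Semiperimeter s = (502 + 276 + 260)/2 = 519.
Heron's formula: area = √(519·17·243·259) ≈ 23565.
The altitude from B has length 2·area/AC ≈ 170.76.

170.758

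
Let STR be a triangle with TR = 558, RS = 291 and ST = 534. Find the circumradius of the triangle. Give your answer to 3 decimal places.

284.073

By the law of cosines, cos S = (RS² + ST² − TR²) / (2·RS·ST) ≈ 0.18814, so ∠S ≈ 79.16°.
Circumradius = TR/(2 sin S) ≈ 284.07.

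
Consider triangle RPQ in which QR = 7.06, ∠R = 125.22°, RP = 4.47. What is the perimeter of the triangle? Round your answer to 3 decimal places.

21.837

By the law of cosines, PQ² = QR² + RP² − 2·QR·RP·cos R = 106.22, so PQ ≈ 10.307.
Semiperimeter s = (10.307+7.06+4.47)/2 = 10.918.
Perimeter = 10.307 + 7.06 + 4.47 = 21.837.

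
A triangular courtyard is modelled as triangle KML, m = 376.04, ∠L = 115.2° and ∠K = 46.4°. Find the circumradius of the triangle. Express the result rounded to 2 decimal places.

R ≈ 595.66

The third angle is ∠M = 180° − ∠L − ∠K = 18.40°.
Law of sines: k = m·sin K/sin M ≈ 862.72.
Law of sines: l = m·sin L/sin M ≈ 1077.9.
Circumradius = m/(2 sin M) ≈ 595.66.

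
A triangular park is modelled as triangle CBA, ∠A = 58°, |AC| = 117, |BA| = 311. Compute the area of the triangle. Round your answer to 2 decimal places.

Area = ½·|BA|·|AC|·sin A ≈ 15429.

15428.96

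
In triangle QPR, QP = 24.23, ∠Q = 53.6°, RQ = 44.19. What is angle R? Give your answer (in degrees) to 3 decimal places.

By the law of cosines, PR² = RQ² + QP² − 2·RQ·QP·cos Q = 1269.1, so PR ≈ 35.624.
Law of cosines again: cos R = (PR² + RQ² − QP²)/(2·PR·RQ) ≈ 0.83683, so ∠R ≈ 33.19°.

33.193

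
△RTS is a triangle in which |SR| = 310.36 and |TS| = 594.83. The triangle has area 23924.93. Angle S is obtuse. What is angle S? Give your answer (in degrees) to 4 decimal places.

From area = ½·|TS|·|SR|·sin S, we get sin S = 2·area/(|TS|·|SR|) ≈ 0.25919.
Taking the obtuse solution, ∠S ≈ 164.98°.

164.9779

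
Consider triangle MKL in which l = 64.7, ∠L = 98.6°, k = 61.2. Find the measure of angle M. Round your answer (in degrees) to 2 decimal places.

12.13

Law of sines: sin K = k·sin L/l ≈ 0.93527.
Since l ≥ k, only the acute value applies: ∠K ≈ 69.27°.
Then ∠M = 180° − ∠L − ∠K ≈ 12.13°.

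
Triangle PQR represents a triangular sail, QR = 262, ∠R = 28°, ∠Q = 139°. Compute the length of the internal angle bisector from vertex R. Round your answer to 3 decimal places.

The third angle is ∠P = 180° − ∠Q − ∠R = 13.00°.
Law of sines: RP = QR·sin Q/sin P ≈ 764.11.
Law of sines: PQ = QR·sin R/sin P ≈ 546.79.
The bisector from R has length 2·QR·RP·cos(∠R/2)/(QR+RP) ≈ 378.61.

t_R ≈ 378.615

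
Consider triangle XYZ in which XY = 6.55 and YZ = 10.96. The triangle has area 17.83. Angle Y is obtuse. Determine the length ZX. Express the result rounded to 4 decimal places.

16.9598

From area = ½·XY·YZ·sin Y, we get sin Y = 2·area/(XY·YZ) ≈ 0.49674.
Taking the obtuse solution, ∠Y ≈ 150.22°.
Law of cosines then gives ZX ≈ 16.96.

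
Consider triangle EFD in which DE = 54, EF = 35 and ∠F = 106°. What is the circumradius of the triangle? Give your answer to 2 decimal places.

Law of sines: sin D = EF·sin F/DE ≈ 0.62304.
Since DE ≥ EF, only the acute value applies: ∠D ≈ 38.54°.
Then ∠E = 180° − ∠F − ∠D ≈ 35.46°.
Law of sines gives FD = DE·sin E/sin F ≈ 32.591.
Circumradius = DE/(2 sin F) ≈ 28.088.

R ≈ 28.09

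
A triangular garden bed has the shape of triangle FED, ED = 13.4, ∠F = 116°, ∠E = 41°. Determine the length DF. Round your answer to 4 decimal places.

The third angle is ∠D = 180° − ∠F − ∠E = 23.00°.
Law of sines: DF = ED·sin E/sin F ≈ 9.7811.

9.7811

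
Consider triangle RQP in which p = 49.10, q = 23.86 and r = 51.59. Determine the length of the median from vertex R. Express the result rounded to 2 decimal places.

m_R ≈ 28.72

Median from R: ½√(2·q² + 2·p² − r²) ≈ 28.717.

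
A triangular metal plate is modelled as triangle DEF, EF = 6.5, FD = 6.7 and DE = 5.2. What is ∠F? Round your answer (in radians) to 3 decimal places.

By the law of cosines, cos F = (EF² + FD² − DE²) / (2·EF·FD) ≈ 0.69001, so ∠F ≈ 0.8093 rad.

∠F ≈ 0.809 rad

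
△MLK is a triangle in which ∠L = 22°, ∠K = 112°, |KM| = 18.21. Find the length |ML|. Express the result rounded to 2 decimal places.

The third angle is ∠M = 180° − ∠L − ∠K = 46.00°.
Law of sines: |ML| = |KM|·sin K/sin L ≈ 45.071.

45.07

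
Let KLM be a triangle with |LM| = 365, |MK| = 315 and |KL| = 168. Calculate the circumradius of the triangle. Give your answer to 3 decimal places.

By the law of cosines, cos K = (|MK|² + |KL|² − |LM|²) / (2·|MK|·|KL|) ≈ -0.05457, so ∠K ≈ 93.13°.
Circumradius = |LM|/(2 sin K) ≈ 182.77.

182.772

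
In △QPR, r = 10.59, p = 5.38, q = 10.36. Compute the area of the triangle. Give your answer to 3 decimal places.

Semiperimeter s = (10.36 + 5.38 + 10.59)/2 = 13.165.
Heron's formula: area = √(13.165·2.805·7.785·2.575) ≈ 27.208.

area ≈ 27.208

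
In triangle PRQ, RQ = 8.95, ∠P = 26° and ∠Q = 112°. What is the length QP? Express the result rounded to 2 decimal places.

The third angle is ∠R = 180° − ∠Q − ∠P = 42.00°.
Law of sines: QP = RQ·sin R/sin P ≈ 13.661.

13.66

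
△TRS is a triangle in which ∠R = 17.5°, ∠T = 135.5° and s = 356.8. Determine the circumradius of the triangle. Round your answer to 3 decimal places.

The third angle is ∠S = 180° − ∠T − ∠R = 27.00°.
Law of sines: t = s·sin T/sin S ≈ 550.86.
Law of sines: r = s·sin R/sin S ≈ 236.33.
Circumradius = s/(2 sin S) ≈ 392.96.

392.960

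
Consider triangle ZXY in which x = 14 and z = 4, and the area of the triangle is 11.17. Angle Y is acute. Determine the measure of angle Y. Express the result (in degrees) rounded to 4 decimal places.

From area = ½·z·x·sin Y, we get sin Y = 2·area/(z·x) ≈ 0.39893.
Taking the acute solution, ∠Y ≈ 23.51°.

∠Y ≈ 23.5112°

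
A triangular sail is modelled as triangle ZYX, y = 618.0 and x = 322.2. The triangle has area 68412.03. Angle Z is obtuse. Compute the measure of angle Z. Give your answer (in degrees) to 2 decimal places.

From area = ½·y·x·sin Z, we get sin Z = 2·area/(y·x) ≈ 0.68715.
Taking the obtuse solution, ∠Z ≈ 136.60°.

∠Z ≈ 136.60°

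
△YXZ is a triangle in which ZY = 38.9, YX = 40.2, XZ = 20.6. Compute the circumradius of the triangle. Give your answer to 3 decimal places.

20.517

By the law of cosines, cos Y = (ZY² + YX² − XZ²) / (2·ZY·YX) ≈ 0.86486, so ∠Y ≈ 30.13°.
Circumradius = XZ/(2 sin Y) ≈ 20.517.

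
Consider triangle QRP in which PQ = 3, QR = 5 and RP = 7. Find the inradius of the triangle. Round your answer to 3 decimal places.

Semiperimeter s = (7 + 3 + 5)/2 = 7.5.
Heron's formula: area = √(7.5·0.5·4.5·2.5) ≈ 6.4952.
Inradius = area/s = 6.4952/7.5 ≈ 0.86603.

0.866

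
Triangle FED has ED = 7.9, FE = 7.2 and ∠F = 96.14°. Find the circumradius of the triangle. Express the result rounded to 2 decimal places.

Law of sines: sin D = FE·sin F/ED ≈ 0.90616.
Since ED ≥ FE, only the acute value applies: ∠D ≈ 64.98°.
Then ∠E = 180° − ∠F − ∠D ≈ 18.88°.
Law of sines gives DF = ED·sin E/sin F ≈ 2.571.
Circumradius = ED/(2 sin F) ≈ 3.9728.

R ≈ 3.97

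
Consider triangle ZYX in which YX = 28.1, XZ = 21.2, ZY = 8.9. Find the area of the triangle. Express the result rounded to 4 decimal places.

68.1453

Semiperimeter s = (28.1 + 21.2 + 8.9)/2 = 29.1.
Heron's formula: area = √(29.1·1·7.9·20.2) ≈ 68.145.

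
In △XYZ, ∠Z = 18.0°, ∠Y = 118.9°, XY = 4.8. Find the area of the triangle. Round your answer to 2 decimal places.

area ≈ 22.30

The third angle is ∠X = 180° − ∠Y − ∠Z = 43.10°.
Law of sines: YZ = XY·sin X/sin Z ≈ 10.613.
Law of sines: ZX = XY·sin Y/sin Z ≈ 13.599.
Area = ½·XY·YZ·sin Y ≈ 22.3.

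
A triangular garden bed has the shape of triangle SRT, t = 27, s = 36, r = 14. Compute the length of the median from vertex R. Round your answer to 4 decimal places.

31.0403

Median from R: ½√(2·t² + 2·s² − r²) ≈ 31.04.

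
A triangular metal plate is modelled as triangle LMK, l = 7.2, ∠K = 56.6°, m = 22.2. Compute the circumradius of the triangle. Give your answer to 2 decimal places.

By the law of cosines, k² = l² + m² − 2·l·m·cos K = 368.7, so k ≈ 19.202.
Area = ½·l·m·sin K ≈ 66.721.
Circumradius = k/(2 sin K) ≈ 11.5.

11.50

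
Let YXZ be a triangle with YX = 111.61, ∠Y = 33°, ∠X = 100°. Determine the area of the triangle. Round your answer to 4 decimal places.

4567.8200

The third angle is ∠Z = 180° − ∠Y − ∠X = 47.00°.
Law of sines: XZ = YX·sin Y/sin Z ≈ 83.116.
Law of sines: ZY = YX·sin X/sin Z ≈ 150.29.
Area = ½·YX·XZ·sin X ≈ 4567.8.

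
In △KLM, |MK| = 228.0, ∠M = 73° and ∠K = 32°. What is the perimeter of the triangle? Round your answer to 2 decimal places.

perimeter ≈ 578.81

The third angle is ∠L = 180° − ∠M − ∠K = 75.00°.
Law of sines: |LM| = |MK|·sin K/sin L ≈ 125.08.
Law of sines: |KL| = |MK|·sin M/sin L ≈ 225.73.
Semiperimeter s = (125.08+228+225.73)/2 = 289.41.
Perimeter = 125.08 + 228 + 225.73 = 578.81.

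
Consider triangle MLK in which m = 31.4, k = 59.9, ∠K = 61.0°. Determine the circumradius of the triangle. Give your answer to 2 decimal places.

Law of sines: sin M = m·sin K/k ≈ 0.45848.
Since k ≥ m, only the acute value applies: ∠M ≈ 27.29°.
Then ∠L = 180° − ∠K − ∠M ≈ 91.71°.
Law of sines gives l = k·sin L/sin K ≈ 68.456.
Circumradius = k/(2 sin K) ≈ 34.243.

R ≈ 34.24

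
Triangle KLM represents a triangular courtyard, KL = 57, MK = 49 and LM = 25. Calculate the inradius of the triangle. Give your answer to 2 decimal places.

r ≈ 9.31

Semiperimeter s = (25 + 49 + 57)/2 = 65.5.
Heron's formula: area = √(65.5·40.5·16.5·8.5) ≈ 609.96.
Inradius = area/s = 609.96/65.5 ≈ 9.3123.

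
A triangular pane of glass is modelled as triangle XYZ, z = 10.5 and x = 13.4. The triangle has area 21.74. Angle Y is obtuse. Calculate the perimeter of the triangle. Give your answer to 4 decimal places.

From area = ½·z·x·sin Y, we get sin Y = 2·area/(z·x) ≈ 0.30903.
Taking the obtuse solution, ∠Y ≈ 162.00°.
Law of cosines then gives y ≈ 23.61.
Perimeter = 13.4 + 23.61 + 10.5 = 47.51.

47.5101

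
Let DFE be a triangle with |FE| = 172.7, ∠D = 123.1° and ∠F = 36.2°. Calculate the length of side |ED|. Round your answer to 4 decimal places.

121.7564

The third angle is ∠E = 180° − ∠D − ∠F = 20.70°.
Law of sines: |ED| = |FE|·sin F/sin D ≈ 121.76.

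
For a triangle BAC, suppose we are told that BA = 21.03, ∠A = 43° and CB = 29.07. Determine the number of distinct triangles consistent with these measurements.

BA·sin A = 21.03·sin(43°) ≈ 14.34.
Since CB ≥ BA, exactly one triangle exists.

1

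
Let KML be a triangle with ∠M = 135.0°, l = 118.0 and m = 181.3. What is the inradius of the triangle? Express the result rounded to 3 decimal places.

r ≈ 17.165

Law of sines: sin L = l·sin M/m ≈ 0.46022.
Since m ≥ l, only the acute value applies: ∠L ≈ 27.40°.
Then ∠K = 180° − ∠M − ∠L ≈ 17.60°.
Law of sines gives k = m·sin K/sin M ≈ 77.52.
Area = ½·m·l·sin K ≈ 3234.1.
Semiperimeter s = (77.52+181.3+118)/2 = 188.41.
Inradius = area/s = 3234.1/188.41 ≈ 17.165.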